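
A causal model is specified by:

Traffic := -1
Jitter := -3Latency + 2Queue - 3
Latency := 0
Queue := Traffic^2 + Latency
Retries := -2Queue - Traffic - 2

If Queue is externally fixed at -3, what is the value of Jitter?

do(Queue=-3) replaces the equation Queue := Traffic^2 + Latency with the constant Queue = -3.
Jitter = -3Latency + 2Queue - 3  [with Latency=0, Queue=-3]  = -9

-9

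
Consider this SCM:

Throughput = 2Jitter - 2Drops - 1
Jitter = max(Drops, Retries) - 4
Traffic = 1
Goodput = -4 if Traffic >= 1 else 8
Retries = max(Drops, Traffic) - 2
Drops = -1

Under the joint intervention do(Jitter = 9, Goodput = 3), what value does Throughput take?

19

Setting Jitter = 9, Goodput = 3 by intervention discards those variables' equations.
Throughput = 2Jitter - 2Drops - 1  [with Jitter=9, Drops=-1]  = 19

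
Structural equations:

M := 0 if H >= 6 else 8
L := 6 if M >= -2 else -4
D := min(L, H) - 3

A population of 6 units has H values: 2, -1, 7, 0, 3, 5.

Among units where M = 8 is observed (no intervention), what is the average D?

Conditioning on M=8 selects the 5 unit(s) with H ∈ {2, -1, 0, 3, 5}. Their D values: -1, -4, -3, 0, 2. Mean = -1.2.

-1.2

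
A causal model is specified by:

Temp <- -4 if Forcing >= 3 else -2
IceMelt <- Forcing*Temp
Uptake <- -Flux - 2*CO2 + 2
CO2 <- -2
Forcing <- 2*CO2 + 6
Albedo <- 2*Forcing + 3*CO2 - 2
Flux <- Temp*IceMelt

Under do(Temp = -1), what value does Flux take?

The intervention breaks the incoming arrows to Temp: Temp <- -4 if Forcing >= 3 else -2 no longer applies, and Temp = -1.
Forcing = 2*CO2 + 6  [with CO2=-2]  = 2
IceMelt = Forcing*Temp  [with Forcing=2, Temp=-1]  = -2
Flux = Temp*IceMelt  [with Temp=-1, IceMelt=-2]  = 2

2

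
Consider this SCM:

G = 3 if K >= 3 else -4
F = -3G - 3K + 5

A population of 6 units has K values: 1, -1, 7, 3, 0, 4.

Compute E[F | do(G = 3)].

Under do(G=3), G's equation is replaced by G=3 for every unit. Per-unit F: -7, -1, -25, -13, -4, -16. Mean = -11.

-11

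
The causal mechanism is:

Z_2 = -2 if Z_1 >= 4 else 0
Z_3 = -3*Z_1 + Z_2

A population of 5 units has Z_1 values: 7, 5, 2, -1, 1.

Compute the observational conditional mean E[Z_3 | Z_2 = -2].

Conditioning on Z_2=-2 selects the 2 unit(s) with Z_1 ∈ {7, 5}. Their Z_3 values: -23, -17. Mean = -20.

-20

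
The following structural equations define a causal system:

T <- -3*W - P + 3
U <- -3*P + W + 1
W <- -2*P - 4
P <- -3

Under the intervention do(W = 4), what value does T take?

-6

The intervention breaks the incoming arrows to W: W <- -2*P - 4 no longer applies, and W = 4.
T = -3*W - P + 3  [with W=4, P=-3]  = -6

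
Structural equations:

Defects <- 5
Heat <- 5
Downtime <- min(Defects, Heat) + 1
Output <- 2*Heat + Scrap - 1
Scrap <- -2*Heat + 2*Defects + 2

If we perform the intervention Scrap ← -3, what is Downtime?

do(Scrap=-3) replaces the equation Scrap <- -2*Heat + 2*Defects + 2 with the constant Scrap = -3.
Downtime is not downstream of the intervention, so its value is determined by the original equations.
Downtime = min(Defects, Heat) + 1  [with Defects=5, Heat=5]  = 6

6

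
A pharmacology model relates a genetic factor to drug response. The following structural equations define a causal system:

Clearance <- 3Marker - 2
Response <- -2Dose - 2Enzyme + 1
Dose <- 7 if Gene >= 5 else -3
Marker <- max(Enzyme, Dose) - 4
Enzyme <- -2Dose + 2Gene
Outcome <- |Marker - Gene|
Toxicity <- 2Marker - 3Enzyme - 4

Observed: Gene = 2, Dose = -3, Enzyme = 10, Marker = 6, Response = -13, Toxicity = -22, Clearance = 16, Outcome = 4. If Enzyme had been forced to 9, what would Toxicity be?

-21

The intervention breaks the incoming arrows to Enzyme: Enzyme <- -2Dose + 2Gene no longer applies, and Enzyme = 9.
Dose = 7 if Gene >= 5 else -3  [with Gene=2]  = -3
Marker = max(Enzyme, Dose) - 4  [with Enzyme=9, Dose=-3]  = 5
Toxicity = 2Marker - 3Enzyme - 4  [with Marker=5, Enzyme=9]  = -21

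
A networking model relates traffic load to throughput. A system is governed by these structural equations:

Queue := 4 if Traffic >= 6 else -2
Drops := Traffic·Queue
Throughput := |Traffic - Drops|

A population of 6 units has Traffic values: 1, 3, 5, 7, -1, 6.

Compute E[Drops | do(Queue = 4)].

14

Under do(Queue=4), Queue's equation is replaced by Queue=4 for every unit. Per-unit Drops: 4, 12, 20, 28, -4, 24. Mean = 14.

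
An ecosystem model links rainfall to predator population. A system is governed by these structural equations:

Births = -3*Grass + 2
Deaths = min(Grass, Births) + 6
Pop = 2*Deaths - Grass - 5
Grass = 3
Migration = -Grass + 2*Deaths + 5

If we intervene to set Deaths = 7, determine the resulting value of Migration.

16

The intervention breaks the incoming arrows to Deaths: Deaths = min(Grass, Births) + 6 no longer applies, and Deaths = 7.
Migration = -Grass + 2*Deaths + 5  [with Grass=3, Deaths=7]  = 16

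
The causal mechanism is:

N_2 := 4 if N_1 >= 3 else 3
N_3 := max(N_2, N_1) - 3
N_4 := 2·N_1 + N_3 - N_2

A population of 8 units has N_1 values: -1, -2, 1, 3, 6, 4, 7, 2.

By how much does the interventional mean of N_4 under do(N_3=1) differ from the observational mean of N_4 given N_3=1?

-1.5

The intervention sets N_3=1 in all 8 units regardless of N_1. Recomputing N_4 per unit gives -4, -6, 0, 3, 9, 5, 11, 2; average 2.5.
E[N_4|N_3=1] averages over only the 2 units with N_3=1 (N_1 = 3, 4): N_4 = 3, 5, mean 4.
Difference = 2.5 − 4 = -1.5.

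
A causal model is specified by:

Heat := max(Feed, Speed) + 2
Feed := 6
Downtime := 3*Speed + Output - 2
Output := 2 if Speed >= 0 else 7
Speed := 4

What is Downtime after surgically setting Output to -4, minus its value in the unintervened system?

-6

Intervening sets Output = -4 and removes its equation (Output := 2 if Speed >= 0 else 7).
Downtime = 3*Speed + Output - 2  [with Speed=4, Output=-4]  = 6
Without intervention: Output = 2 if Speed >= 0 else 7  [with Speed=4]  = 2; Downtime = 3*Speed + Output - 2  [with Speed=4, Output=2]  = 12.
Change = 6 − 12 = -6.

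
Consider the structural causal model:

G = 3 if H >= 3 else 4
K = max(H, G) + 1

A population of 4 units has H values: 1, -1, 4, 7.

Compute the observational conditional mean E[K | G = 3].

Observing G=3 restricts to units where G's equation naturally yields 3: H ∈ {4, 7}. In that subpopulation K = 5, 8, mean 6.5.

6.5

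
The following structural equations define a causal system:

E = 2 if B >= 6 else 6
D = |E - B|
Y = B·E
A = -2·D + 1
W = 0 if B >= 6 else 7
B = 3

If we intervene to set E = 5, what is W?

7

Under do(E=5), the mechanism E = 2 if B >= 6 else 6 is discarded; E is fixed at 5.
Since W is not a descendant of the intervened variable, it is unaffected.
W = 0 if B >= 6 else 7  [with B=3]  = 7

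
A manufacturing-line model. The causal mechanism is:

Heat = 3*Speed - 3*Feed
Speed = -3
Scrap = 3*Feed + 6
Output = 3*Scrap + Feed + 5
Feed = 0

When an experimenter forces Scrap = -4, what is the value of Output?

Intervening sets Scrap = -4 and removes its equation (Scrap = 3*Feed + 6).
Output = 3*Scrap + Feed + 5  [with Scrap=-4, Feed=0]  = -7

-7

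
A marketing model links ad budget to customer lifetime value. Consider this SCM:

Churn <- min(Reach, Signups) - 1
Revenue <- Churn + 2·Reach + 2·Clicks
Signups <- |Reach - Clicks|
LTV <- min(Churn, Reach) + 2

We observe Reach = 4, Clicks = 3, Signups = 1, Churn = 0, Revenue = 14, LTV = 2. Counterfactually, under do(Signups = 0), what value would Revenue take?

do(Signups=0) replaces the equation Signups <- |Reach - Clicks| with the constant Signups = 0.
Churn = min(Reach, Signups) - 1  [with Reach=4, Signups=0]  = -1
Revenue = Churn + 2·Reach + 2·Clicks  [with Churn=-1, Reach=4, Clicks=3]  = 13

13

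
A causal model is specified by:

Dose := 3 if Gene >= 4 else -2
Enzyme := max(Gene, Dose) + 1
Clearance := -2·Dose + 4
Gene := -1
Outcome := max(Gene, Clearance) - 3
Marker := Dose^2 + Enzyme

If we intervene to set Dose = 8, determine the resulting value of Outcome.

Under do(Dose=8), the mechanism Dose := 3 if Gene >= 4 else -2 is discarded; Dose is fixed at 8.
Clearance = -2·Dose + 4  [with Dose=8]  = -12
Outcome = max(Gene, Clearance) - 3  [with Gene=-1, Clearance=-12]  = -4

-4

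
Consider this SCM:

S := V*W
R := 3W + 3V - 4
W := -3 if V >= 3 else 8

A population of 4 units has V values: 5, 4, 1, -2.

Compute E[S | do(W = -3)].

Every unit gets W=-3 under the intervention. S values become -15, -12, -3, 6; E[S|do(W=-3)] = -6.

-6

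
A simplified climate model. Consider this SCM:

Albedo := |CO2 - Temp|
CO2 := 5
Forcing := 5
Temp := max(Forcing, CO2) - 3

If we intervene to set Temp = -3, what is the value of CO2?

Under do(Temp=-3), the mechanism Temp := max(Forcing, CO2) - 3 is discarded; Temp is fixed at -3.
CO2 is not downstream of the intervention, so its value is determined by the original equations.

5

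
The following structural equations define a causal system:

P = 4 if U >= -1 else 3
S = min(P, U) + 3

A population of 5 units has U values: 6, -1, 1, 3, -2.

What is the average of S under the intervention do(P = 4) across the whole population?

4

Under do(P=4), P's equation is replaced by P=4 for every unit. Per-unit S: 7, 2, 4, 6, 1. Mean = 4.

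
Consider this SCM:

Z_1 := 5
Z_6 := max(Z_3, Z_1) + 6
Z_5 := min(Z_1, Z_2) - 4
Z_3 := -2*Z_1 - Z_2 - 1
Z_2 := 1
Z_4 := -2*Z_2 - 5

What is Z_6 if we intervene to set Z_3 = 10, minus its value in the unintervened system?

The intervention breaks the incoming arrows to Z_3: Z_3 := -2*Z_1 - Z_2 - 1 no longer applies, and Z_3 = 10.
Z_6 = max(Z_3, Z_1) + 6  [with Z_3=10, Z_1=5]  = 16
Without intervention: Z_3 = -2*Z_1 - Z_2 - 1  [with Z_1=5, Z_2=1]  = -12; Z_6 = max(Z_3, Z_1) + 6  [with Z_3=-12, Z_1=5]  = 11.
Change = 16 − 11 = 5.

5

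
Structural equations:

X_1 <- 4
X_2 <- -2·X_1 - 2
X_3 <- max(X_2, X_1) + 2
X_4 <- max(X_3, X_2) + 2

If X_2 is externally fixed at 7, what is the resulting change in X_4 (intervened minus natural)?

3

Under do(X_2=7), the mechanism X_2 <- -2·X_1 - 2 is discarded; X_2 is fixed at 7.
X_3 = max(X_2, X_1) + 2  [with X_2=7, X_1=4]  = 9
X_4 = max(X_3, X_2) + 2  [with X_3=9, X_2=7]  = 11
Without intervention: X_2 = -2·X_1 - 2  [with X_1=4]  = -10; X_3 = max(X_2, X_1) + 2  [with X_2=-10, X_1=4]  = 6; X_4 = max(X_3, X_2) + 2  [with X_3=6, X_2=-10]  = 8.
Change = 11 − 8 = 3.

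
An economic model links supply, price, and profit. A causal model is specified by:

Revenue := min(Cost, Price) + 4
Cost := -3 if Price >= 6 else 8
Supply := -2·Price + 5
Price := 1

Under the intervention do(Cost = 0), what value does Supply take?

3

Under do(Cost=0), the mechanism Cost := -3 if Price >= 6 else 8 is discarded; Cost is fixed at 0.
Since Supply is not a descendant of the intervened variable, it is unaffected.
Supply = -2·Price + 5  [with Price=1]  = 3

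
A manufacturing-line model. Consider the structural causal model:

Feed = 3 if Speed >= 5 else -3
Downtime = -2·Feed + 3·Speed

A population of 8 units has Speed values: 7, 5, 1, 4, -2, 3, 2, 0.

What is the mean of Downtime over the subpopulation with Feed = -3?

10

Conditioning on Feed=-3 selects the 6 unit(s) with Speed ∈ {1, 4, -2, 3, 2, 0}. Their Downtime values: 9, 18, 0, 15, 12, 6. Mean = 10.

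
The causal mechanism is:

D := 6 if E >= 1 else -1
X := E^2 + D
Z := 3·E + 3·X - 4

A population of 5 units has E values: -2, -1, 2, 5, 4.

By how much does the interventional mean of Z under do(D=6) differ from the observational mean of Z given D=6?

-21.2

do(D=6) breaks D's dependence on E. With D=6 fixed, Z across the units is 20, 14, 32, 104, 74, mean 48.8.
E[Z|D=6] averages over only the 3 units with D=6 (E = 2, 5, 4): Z = 32, 104, 74, mean 70.
Difference = 48.8 − 70 = -21.2.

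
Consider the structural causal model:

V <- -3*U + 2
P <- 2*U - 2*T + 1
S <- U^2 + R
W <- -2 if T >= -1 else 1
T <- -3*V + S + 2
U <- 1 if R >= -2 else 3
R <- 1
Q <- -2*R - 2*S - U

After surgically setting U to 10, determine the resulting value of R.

Under do(U=10), the mechanism U <- 1 if R >= -2 else 3 is discarded; U is fixed at 10.
R is not downstream of the intervention, so its value is determined by the original equations.

1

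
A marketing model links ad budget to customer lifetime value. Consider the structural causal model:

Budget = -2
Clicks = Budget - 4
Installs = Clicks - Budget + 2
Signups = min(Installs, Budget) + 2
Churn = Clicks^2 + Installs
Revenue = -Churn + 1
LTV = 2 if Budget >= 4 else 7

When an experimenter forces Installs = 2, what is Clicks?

-6

Under do(Installs=2), the mechanism Installs = Clicks - Budget + 2 is discarded; Installs is fixed at 2.
Since Clicks is not a descendant of the intervened variable, it is unaffected.
Clicks = Budget - 4  [with Budget=-2]  = -6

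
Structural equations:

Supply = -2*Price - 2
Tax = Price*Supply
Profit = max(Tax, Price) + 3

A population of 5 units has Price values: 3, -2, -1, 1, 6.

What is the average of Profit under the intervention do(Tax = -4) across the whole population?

4.4

The intervention sets Tax=-4 in all 5 units regardless of Price. Recomputing Profit per unit gives 6, 1, 2, 4, 9; average 4.4.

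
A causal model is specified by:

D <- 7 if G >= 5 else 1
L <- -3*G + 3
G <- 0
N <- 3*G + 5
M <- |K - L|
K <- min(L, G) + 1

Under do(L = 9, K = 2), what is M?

Under do(L = 9, K = 2), each intervened variable's structural equation is replaced by its fixed value.
M = |K - L|  [with K=2, L=9]  = 7

7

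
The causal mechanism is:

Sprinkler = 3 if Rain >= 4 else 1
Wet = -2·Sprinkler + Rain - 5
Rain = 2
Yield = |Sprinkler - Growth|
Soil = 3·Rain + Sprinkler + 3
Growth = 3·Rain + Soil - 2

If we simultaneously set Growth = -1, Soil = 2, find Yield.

The joint intervention fixes Growth = -1, Soil = 2, removing each variable's own equation.
Sprinkler = 3 if Rain >= 4 else 1  [with Rain=2]  = 1
Yield = |Sprinkler - Growth|  [with Sprinkler=1, Growth=-1]  = 2

2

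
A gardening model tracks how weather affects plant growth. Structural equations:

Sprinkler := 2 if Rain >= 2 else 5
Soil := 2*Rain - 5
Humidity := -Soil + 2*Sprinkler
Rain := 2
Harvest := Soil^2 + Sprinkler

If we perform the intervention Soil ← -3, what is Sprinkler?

Under do(Soil=-3), the mechanism Soil := 2*Rain - 5 is discarded; Soil is fixed at -3.
Since Sprinkler is not a descendant of the intervened variable, it is unaffected.
Sprinkler = 2 if Rain >= 2 else 5  [with Rain=2]  = 2

2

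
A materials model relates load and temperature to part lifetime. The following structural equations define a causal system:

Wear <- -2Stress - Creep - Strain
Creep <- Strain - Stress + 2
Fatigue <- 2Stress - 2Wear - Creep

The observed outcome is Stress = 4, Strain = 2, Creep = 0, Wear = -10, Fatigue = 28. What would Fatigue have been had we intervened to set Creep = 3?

31

do(Creep=3) replaces the equation Creep <- Strain - Stress + 2 with the constant Creep = 3.
Wear = -2Stress - Creep - Strain  [with Stress=4, Creep=3, Strain=2]  = -13
Fatigue = 2Stress - 2Wear - Creep  [with Stress=4, Wear=-13, Creep=3]  = 31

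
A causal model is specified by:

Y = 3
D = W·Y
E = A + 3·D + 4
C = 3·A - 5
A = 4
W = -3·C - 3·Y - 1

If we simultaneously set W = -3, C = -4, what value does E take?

The joint intervention fixes W = -3, C = -4, removing each variable's own equation.
D = W·Y  [with W=-3, Y=3]  = -9
E = A + 3·D + 4  [with A=4, D=-9]  = -19

-19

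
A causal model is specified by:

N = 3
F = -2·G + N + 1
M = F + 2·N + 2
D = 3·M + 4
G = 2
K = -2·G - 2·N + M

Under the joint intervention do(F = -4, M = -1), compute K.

Setting F = -4, M = -1 by intervention discards those variables' equations.
K = -2·G - 2·N + M  [with G=2, N=3, M=-1]  = -11

-11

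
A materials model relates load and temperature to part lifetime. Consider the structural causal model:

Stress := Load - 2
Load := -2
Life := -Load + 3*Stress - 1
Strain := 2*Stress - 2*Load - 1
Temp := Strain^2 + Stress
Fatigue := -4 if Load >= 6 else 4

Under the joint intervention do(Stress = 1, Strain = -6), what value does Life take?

4

Under do(Stress = 1, Strain = -6), each intervened variable's structural equation is replaced by its fixed value.
Life = -Load + 3*Stress - 1  [with Load=-2, Stress=1]  = 4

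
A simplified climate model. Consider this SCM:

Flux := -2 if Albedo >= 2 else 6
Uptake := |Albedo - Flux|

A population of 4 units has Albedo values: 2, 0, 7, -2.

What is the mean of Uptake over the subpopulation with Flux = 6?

7

E[Uptake|Flux=6] averages over only the 2 units with Flux=6 (Albedo = 0, -2): Uptake = 6, 8, mean 7.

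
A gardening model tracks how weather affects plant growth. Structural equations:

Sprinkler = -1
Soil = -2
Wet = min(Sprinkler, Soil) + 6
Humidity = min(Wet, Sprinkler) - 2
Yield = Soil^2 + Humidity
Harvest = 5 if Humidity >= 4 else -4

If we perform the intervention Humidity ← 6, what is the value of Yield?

10

Intervening sets Humidity = 6 and removes its equation (Humidity = min(Wet, Sprinkler) - 2).
Yield = Soil^2 + Humidity  [with Soil=-2, Humidity=6]  = 10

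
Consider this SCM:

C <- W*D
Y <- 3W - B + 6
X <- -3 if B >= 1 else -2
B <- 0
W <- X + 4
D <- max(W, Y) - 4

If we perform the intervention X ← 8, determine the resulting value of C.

Under do(X=8), the mechanism X <- -3 if B >= 1 else -2 is discarded; X is fixed at 8.
W = X + 4  [with X=8]  = 12
Y = 3W - B + 6  [with W=12, B=0]  = 42
D = max(W, Y) - 4  [with W=12, Y=42]  = 38
C = W*D  [with W=12, D=38]  = 456

456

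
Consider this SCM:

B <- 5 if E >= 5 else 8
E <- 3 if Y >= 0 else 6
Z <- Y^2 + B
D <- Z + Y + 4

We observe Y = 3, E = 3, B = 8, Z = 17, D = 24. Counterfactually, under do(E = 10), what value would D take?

do(E=10) replaces the equation E <- 3 if Y >= 0 else 6 with the constant E = 10.
B = 5 if E >= 5 else 8  [with E=10]  = 5
Z = Y^2 + B  [with Y=3, B=5]  = 14
D = Z + Y + 4  [with Z=14, Y=3]  = 21

21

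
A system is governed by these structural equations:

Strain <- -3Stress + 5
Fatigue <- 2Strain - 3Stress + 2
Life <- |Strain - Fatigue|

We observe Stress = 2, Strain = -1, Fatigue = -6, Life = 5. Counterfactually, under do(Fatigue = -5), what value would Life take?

4

The intervention breaks the incoming arrows to Fatigue: Fatigue <- 2Strain - 3Stress + 2 no longer applies, and Fatigue = -5.
Strain = -3Stress + 5  [with Stress=2]  = -1
Life = |Strain - Fatigue|  [with Strain=-1, Fatigue=-5]  = 4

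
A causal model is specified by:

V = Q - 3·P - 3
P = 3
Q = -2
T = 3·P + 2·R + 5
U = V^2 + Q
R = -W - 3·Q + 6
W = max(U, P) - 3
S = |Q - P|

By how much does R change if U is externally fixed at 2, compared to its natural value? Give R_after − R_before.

191

Under do(U=2), the mechanism U = V^2 + Q is discarded; U is fixed at 2.
W = max(U, P) - 3  [with U=2, P=3]  = 0
R = -W - 3·Q + 6  [with W=0, Q=-2]  = 12
Without intervention: V = Q - 3·P - 3  [with Q=-2, P=3]  = -14; U = V^2 + Q  [with V=-14, Q=-2]  = 194; W = max(U, P) - 3  [with U=194, P=3]  = 191; R = -W - 3·Q + 6  [with W=191, Q=-2]  = -179.
Change = 12 − (-179) = 191.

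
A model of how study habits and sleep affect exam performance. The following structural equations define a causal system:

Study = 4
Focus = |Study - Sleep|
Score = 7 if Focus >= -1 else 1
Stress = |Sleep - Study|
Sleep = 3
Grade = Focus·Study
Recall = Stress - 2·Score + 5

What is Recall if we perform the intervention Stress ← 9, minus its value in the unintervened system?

The intervention breaks the incoming arrows to Stress: Stress = |Sleep - Study| no longer applies, and Stress = 9.
Focus = |Study - Sleep|  [with Study=4, Sleep=3]  = 1
Score = 7 if Focus >= -1 else 1  [with Focus=1]  = 7
Recall = Stress - 2·Score + 5  [with Stress=9, Score=7]  = 0
Without intervention: Stress = |Sleep - Study|  [with Sleep=3, Study=4]  = 1; Focus = |Study - Sleep|  [with Study=4, Sleep=3]  = 1; Score = 7 if Focus >= -1 else 1  [with Focus=1]  = 7; Recall = Stress - 2·Score + 5  [with Stress=1, Score=7]  = -8.
Change = 0 − (-8) = 8.

8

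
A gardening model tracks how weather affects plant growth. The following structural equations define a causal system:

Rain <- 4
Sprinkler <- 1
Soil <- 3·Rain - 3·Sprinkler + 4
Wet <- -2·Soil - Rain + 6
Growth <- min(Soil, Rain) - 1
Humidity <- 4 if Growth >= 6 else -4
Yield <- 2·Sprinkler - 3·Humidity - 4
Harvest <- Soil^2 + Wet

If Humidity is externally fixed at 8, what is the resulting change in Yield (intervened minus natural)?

Intervening sets Humidity = 8 and removes its equation (Humidity <- 4 if Growth >= 6 else -4).
Yield = 2·Sprinkler - 3·Humidity - 4  [with Sprinkler=1, Humidity=8]  = -26
Without intervention: Soil = 3·Rain - 3·Sprinkler + 4  [with Rain=4, Sprinkler=1]  = 13; Growth = min(Soil, Rain) - 1  [with Soil=13, Rain=4]  = 3; Humidity = 4 if Growth >= 6 else -4  [with Growth=3]  = -4; Yield = 2·Sprinkler - 3·Humidity - 4  [with Sprinkler=1, Humidity=-4]  = 10.
Change = -26 − 10 = -36.

-36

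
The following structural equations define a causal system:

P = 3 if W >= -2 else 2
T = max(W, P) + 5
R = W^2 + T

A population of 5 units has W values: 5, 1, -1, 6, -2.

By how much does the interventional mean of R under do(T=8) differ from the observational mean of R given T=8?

11.4

do(T=8) breaks T's dependence on W. With T=8 fixed, R across the units is 33, 9, 9, 44, 12, mean 21.4.
E[R|T=8] averages over only the 3 units with T=8 (W = 1, -1, -2): R = 9, 9, 12, mean 10.
Difference = 21.4 − 10 = 11.4.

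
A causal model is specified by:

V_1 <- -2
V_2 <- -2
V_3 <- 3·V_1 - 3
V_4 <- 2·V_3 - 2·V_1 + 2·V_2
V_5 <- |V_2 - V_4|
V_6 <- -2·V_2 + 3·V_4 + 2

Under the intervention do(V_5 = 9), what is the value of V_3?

-9

do(V_5=9) replaces the equation V_5 <- |V_2 - V_4| with the constant V_5 = 9.
V_3 is not downstream of the intervention, so its value is determined by the original equations.
V_3 = 3·V_1 - 3  [with V_1=-2]  = -9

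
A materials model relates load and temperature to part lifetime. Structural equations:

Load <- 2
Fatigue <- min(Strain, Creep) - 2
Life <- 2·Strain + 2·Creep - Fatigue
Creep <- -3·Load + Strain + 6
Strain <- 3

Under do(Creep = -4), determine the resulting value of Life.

4

do(Creep=-4) replaces the equation Creep <- -3·Load + Strain + 6 with the constant Creep = -4.
Fatigue = min(Strain, Creep) - 2  [with Strain=3, Creep=-4]  = -6
Life = 2·Strain + 2·Creep - Fatigue  [with Strain=3, Creep=-4, Fatigue=-6]  = 4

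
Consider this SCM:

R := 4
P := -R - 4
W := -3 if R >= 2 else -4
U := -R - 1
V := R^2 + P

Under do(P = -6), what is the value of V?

10

The intervention breaks the incoming arrows to P: P := -R - 4 no longer applies, and P = -6.
V = R^2 + P  [with R=4, P=-6]  = 10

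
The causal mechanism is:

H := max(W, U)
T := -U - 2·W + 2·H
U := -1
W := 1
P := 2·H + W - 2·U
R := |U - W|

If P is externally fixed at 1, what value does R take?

2

Under do(P=1), the mechanism P := 2·H + W - 2·U is discarded; P is fixed at 1.
Since R is not a descendant of the intervened variable, it is unaffected.
R = |U - W|  [with U=-1, W=1]  = 2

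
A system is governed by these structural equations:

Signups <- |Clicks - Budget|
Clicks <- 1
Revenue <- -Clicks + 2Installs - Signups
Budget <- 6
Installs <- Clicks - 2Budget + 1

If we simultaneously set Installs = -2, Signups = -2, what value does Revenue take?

Setting Installs = -2, Signups = -2 by intervention discards those variables' equations.
Revenue = -Clicks + 2Installs - Signups  [with Clicks=1, Installs=-2, Signups=-2]  = -3

-3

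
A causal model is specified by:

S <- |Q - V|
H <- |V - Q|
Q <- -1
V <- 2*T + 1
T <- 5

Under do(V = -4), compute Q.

Under do(V=-4), the mechanism V <- 2*T + 1 is discarded; V is fixed at -4.
Since Q is not a descendant of the intervened variable, it is unaffected.

-1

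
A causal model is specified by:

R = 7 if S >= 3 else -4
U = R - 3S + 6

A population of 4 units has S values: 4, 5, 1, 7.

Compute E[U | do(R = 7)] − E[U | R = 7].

Under do(R=7), R's equation is replaced by R=7 for every unit. Per-unit U: 1, -2, 10, -8. Mean = 0.25.
Conditioning on R=7 selects the 3 unit(s) with S ∈ {4, 5, 7}. Their U values: 1, -2, -8. Mean = -3.
Difference = 0.25 − (-3) = 3.25.

3.25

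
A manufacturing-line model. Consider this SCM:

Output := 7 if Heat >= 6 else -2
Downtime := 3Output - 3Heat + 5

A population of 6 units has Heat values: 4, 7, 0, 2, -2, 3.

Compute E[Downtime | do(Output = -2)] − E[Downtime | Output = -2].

-2.8

Every unit gets Output=-2 under the intervention. Downtime values become -13, -22, -1, -7, 5, -10; E[Downtime|do(Output=-2)] = -8.
Observing Output=-2 restricts to units where Output's equation naturally yields -2: Heat ∈ {4, 0, 2, -2, 3}. In that subpopulation Downtime = -13, -1, -7, 5, -10, mean -5.2.
Difference = -8 − (-5.2) = -2.8.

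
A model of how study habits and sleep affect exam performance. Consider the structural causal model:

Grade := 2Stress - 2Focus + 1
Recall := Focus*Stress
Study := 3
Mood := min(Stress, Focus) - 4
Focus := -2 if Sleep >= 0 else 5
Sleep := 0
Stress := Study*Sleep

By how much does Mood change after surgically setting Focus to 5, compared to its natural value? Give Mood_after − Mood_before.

2

Intervening sets Focus = 5 and removes its equation (Focus := -2 if Sleep >= 0 else 5).
Stress = Study*Sleep  [with Study=3, Sleep=0]  = 0
Mood = min(Stress, Focus) - 4  [with Stress=0, Focus=5]  = -4
Without intervention: Stress = Study*Sleep  [with Study=3, Sleep=0]  = 0; Focus = -2 if Sleep >= 0 else 5  [with Sleep=0]  = -2; Mood = min(Stress, Focus) - 4  [with Stress=0, Focus=-2]  = -6.
Change = -4 − (-6) = 2.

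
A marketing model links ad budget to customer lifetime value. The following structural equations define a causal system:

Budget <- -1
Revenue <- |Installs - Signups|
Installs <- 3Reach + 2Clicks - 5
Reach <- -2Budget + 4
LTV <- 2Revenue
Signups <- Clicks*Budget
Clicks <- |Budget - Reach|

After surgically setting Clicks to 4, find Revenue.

25

The intervention breaks the incoming arrows to Clicks: Clicks <- |Budget - Reach| no longer applies, and Clicks = 4.
Reach = -2Budget + 4  [with Budget=-1]  = 6
Installs = 3Reach + 2Clicks - 5  [with Reach=6, Clicks=4]  = 21
Signups = Clicks*Budget  [with Clicks=4, Budget=-1]  = -4
Revenue = |Installs - Signups|  [with Installs=21, Signups=-4]  = 25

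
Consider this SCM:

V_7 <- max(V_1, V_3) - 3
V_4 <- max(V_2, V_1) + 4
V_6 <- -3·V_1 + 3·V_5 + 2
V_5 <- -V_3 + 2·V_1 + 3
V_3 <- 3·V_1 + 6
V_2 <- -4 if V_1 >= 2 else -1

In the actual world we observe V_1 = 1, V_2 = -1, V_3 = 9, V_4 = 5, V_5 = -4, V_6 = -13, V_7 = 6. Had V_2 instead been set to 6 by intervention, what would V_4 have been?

Under do(V_2=6), the mechanism V_2 <- -4 if V_1 >= 2 else -1 is discarded; V_2 is fixed at 6.
V_4 = max(V_2, V_1) + 4  [with V_2=6, V_1=1]  = 10

10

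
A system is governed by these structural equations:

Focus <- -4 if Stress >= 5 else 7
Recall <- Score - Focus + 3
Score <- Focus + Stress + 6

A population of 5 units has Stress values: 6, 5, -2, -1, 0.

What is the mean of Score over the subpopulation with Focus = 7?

12

Conditioning on Focus=7 selects the 3 unit(s) with Stress ∈ {-2, -1, 0}. Their Score values: 11, 12, 13. Mean = 12.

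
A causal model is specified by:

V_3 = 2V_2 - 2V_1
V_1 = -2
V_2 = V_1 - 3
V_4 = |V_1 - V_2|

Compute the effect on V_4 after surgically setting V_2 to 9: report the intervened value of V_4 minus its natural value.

8

Under do(V_2=9), the mechanism V_2 = V_1 - 3 is discarded; V_2 is fixed at 9.
V_4 = |V_1 - V_2|  [with V_1=-2, V_2=9]  = 11
Without intervention: V_2 = V_1 - 3  [with V_1=-2]  = -5; V_4 = |V_1 - V_2|  [with V_1=-2, V_2=-5]  = 3.
Change = 11 − 3 = 8.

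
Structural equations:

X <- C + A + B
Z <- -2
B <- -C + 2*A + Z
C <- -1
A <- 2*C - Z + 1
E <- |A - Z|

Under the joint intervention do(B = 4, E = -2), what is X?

4

Setting B = 4, E = -2 by intervention discards those variables' equations.
A = 2*C - Z + 1  [with C=-1, Z=-2]  = 1
X = C + A + B  [with C=-1, A=1, B=4]  = 4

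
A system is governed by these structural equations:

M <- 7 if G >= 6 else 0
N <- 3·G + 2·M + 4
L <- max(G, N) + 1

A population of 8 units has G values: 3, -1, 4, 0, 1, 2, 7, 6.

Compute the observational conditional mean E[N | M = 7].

Observing M=7 restricts to units where M's equation naturally yields 7: G ∈ {7, 6}. In that subpopulation N = 39, 36, mean 37.5.

37.5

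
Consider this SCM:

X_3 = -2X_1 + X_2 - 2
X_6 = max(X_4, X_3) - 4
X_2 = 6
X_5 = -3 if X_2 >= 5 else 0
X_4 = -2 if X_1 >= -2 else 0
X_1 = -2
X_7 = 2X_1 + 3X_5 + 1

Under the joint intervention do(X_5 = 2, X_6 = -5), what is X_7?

Under do(X_5 = 2, X_6 = -5), each intervened variable's structural equation is replaced by its fixed value.
X_7 = 2X_1 + 3X_5 + 1  [with X_1=-2, X_5=2]  = 3

3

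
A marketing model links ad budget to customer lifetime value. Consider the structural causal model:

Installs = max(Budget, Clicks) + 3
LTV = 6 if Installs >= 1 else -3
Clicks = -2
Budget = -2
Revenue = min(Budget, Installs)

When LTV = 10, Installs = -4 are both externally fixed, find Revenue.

Under do(LTV = 10, Installs = -4), each intervened variable's structural equation is replaced by its fixed value.
Revenue = min(Budget, Installs)  [with Budget=-2, Installs=-4]  = -4

-4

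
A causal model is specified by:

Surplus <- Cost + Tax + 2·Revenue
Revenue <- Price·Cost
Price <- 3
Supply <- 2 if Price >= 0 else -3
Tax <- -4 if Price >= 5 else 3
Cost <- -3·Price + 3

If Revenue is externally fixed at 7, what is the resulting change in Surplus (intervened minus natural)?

50

Under do(Revenue=7), the mechanism Revenue <- Price·Cost is discarded; Revenue is fixed at 7.
Cost = -3·Price + 3  [with Price=3]  = -6
Tax = -4 if Price >= 5 else 3  [with Price=3]  = 3
Surplus = Cost + Tax + 2·Revenue  [with Cost=-6, Tax=3, Revenue=7]  = 11
Without intervention: Cost = -3·Price + 3  [with Price=3]  = -6; Revenue = Price·Cost  [with Price=3, Cost=-6]  = -18; Tax = -4 if Price >= 5 else 3  [with Price=3]  = 3; Surplus = Cost + Tax + 2·Revenue  [with Cost=-6, Tax=3, Revenue=-18]  = -39.
Change = 11 − (-39) = 50.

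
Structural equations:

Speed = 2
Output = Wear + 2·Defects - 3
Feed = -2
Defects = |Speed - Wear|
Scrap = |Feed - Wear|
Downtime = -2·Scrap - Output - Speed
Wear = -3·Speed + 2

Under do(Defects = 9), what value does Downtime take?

The intervention breaks the incoming arrows to Defects: Defects = |Speed - Wear| no longer applies, and Defects = 9.
Wear = -3·Speed + 2  [with Speed=2]  = -4
Scrap = |Feed - Wear|  [with Feed=-2, Wear=-4]  = 2
Output = Wear + 2·Defects - 3  [with Wear=-4, Defects=9]  = 11
Downtime = -2·Scrap - Output - Speed  [with Scrap=2, Output=11, Speed=2]  = -17

-17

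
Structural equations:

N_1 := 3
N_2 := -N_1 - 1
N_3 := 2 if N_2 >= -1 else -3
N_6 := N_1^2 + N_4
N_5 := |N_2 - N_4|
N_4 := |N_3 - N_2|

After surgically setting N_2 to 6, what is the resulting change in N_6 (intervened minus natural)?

3

Under do(N_2=6), the mechanism N_2 := -N_1 - 1 is discarded; N_2 is fixed at 6.
N_3 = 2 if N_2 >= -1 else -3  [with N_2=6]  = 2
N_4 = |N_3 - N_2|  [with N_3=2, N_2=6]  = 4
N_6 = N_1^2 + N_4  [with N_1=3, N_4=4]  = 13
Without intervention: N_2 = -N_1 - 1  [with N_1=3]  = -4; N_3 = 2 if N_2 >= -1 else -3  [with N_2=-4]  = -3; N_4 = |N_3 - N_2|  [with N_3=-3, N_2=-4]  = 1; N_6 = N_1^2 + N_4  [with N_1=3, N_4=1]  = 10.
Change = 13 − 10 = 3.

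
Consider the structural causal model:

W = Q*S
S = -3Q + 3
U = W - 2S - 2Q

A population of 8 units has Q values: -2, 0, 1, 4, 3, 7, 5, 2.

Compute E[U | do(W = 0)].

4

The intervention sets W=0 in all 8 units regardless of Q. Recomputing U per unit gives -14, -6, -2, 10, 6, 22, 14, 2; average 4.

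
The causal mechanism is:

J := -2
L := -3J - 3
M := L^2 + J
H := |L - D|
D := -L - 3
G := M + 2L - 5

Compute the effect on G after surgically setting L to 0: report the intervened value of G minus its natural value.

Under do(L=0), the mechanism L := -3J - 3 is discarded; L is fixed at 0.
M = L^2 + J  [with L=0, J=-2]  = -2
G = M + 2L - 5  [with M=-2, L=0]  = -7
Without intervention: L = -3J - 3  [with J=-2]  = 3; M = L^2 + J  [with L=3, J=-2]  = 7; G = M + 2L - 5  [with M=7, L=3]  = 8.
Change = -7 − 8 = -15.

-15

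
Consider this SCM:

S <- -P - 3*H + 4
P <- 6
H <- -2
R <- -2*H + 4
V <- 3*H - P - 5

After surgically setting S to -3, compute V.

do(S=-3) replaces the equation S <- -P - 3*H + 4 with the constant S = -3.
V is not downstream of the intervention, so its value is determined by the original equations.
V = 3*H - P - 5  [with H=-2, P=6]  = -17

-17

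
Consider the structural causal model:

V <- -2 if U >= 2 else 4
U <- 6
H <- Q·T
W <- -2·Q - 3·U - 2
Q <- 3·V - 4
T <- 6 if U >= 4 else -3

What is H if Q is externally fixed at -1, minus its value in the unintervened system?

The intervention breaks the incoming arrows to Q: Q <- 3·V - 4 no longer applies, and Q = -1.
T = 6 if U >= 4 else -3  [with U=6]  = 6
H = Q·T  [with Q=-1, T=6]  = -6
Without intervention: V = -2 if U >= 2 else 4  [with U=6]  = -2; Q = 3·V - 4  [with V=-2]  = -10; T = 6 if U >= 4 else -3  [with U=6]  = 6; H = Q·T  [with Q=-10, T=6]  = -60.
Change = -6 − (-60) = 54.

54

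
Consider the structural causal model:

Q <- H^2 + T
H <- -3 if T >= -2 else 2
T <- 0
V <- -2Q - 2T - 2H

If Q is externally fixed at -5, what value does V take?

16

The intervention breaks the incoming arrows to Q: Q <- H^2 + T no longer applies, and Q = -5.
H = -3 if T >= -2 else 2  [with T=0]  = -3
V = -2Q - 2T - 2H  [with Q=-5, T=0, H=-3]  = 16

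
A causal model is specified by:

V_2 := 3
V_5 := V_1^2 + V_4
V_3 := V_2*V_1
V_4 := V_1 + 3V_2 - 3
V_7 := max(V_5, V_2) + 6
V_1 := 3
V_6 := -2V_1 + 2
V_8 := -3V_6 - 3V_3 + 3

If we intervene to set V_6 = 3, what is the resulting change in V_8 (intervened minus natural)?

-21

Intervening sets V_6 = 3 and removes its equation (V_6 := -2V_1 + 2).
V_3 = V_2*V_1  [with V_2=3, V_1=3]  = 9
V_8 = -3V_6 - 3V_3 + 3  [with V_6=3, V_3=9]  = -33
Without intervention: V_3 = V_2*V_1  [with V_2=3, V_1=3]  = 9; V_6 = -2V_1 + 2  [with V_1=3]  = -4; V_8 = -3V_6 - 3V_3 + 3  [with V_6=-4, V_3=9]  = -12.
Change = -33 − (-12) = -21.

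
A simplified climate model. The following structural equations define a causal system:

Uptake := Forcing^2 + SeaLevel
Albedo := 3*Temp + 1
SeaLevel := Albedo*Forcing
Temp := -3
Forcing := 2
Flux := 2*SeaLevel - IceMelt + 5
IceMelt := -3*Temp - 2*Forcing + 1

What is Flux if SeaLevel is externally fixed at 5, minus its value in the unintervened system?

The intervention breaks the incoming arrows to SeaLevel: SeaLevel := Albedo*Forcing no longer applies, and SeaLevel = 5.
IceMelt = -3*Temp - 2*Forcing + 1  [with Temp=-3, Forcing=2]  = 6
Flux = 2*SeaLevel - IceMelt + 5  [with SeaLevel=5, IceMelt=6]  = 9
Without intervention: IceMelt = -3*Temp - 2*Forcing + 1  [with Temp=-3, Forcing=2]  = 6; Albedo = 3*Temp + 1  [with Temp=-3]  = -8; SeaLevel = Albedo*Forcing  [with Albedo=-8, Forcing=2]  = -16; Flux = 2*SeaLevel - IceMelt + 5  [with SeaLevel=-16, IceMelt=6]  = -33.
Change = 9 − (-33) = 42.

42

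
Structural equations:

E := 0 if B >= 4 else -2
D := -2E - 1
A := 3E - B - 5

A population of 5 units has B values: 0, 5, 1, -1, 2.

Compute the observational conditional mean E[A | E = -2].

E[A|E=-2] averages over only the 4 units with E=-2 (B = 0, 1, -1, 2): A = -11, -12, -10, -13, mean -11.5.

-11.5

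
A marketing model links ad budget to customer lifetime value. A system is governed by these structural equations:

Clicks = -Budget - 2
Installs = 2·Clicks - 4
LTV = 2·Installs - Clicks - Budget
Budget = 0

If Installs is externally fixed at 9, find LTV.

The intervention breaks the incoming arrows to Installs: Installs = 2·Clicks - 4 no longer applies, and Installs = 9.
Clicks = -Budget - 2  [with Budget=0]  = -2
LTV = 2·Installs - Clicks - Budget  [with Installs=9, Clicks=-2, Budget=0]  = 20

20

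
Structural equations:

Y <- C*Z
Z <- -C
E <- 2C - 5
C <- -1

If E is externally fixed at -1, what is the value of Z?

The intervention breaks the incoming arrows to E: E <- 2C - 5 no longer applies, and E = -1.
Since Z is not a descendant of the intervened variable, it is unaffected.
Z = -C  [with C=-1]  = 1

1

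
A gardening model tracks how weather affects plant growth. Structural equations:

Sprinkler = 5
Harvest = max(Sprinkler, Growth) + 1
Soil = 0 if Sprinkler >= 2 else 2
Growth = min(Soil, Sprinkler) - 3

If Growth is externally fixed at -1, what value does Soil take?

0

Under do(Growth=-1), the mechanism Growth = min(Soil, Sprinkler) - 3 is discarded; Growth is fixed at -1.
Since Soil is not a descendant of the intervened variable, it is unaffected.
Soil = 0 if Sprinkler >= 2 else 2  [with Sprinkler=5]  = 0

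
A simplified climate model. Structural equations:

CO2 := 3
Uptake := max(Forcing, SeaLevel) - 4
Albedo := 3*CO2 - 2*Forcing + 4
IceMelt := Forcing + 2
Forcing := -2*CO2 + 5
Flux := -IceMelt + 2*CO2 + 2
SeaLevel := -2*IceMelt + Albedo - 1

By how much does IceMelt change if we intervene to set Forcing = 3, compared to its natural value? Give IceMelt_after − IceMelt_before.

The intervention breaks the incoming arrows to Forcing: Forcing := -2*CO2 + 5 no longer applies, and Forcing = 3.
IceMelt = Forcing + 2  [with Forcing=3]  = 5
Without intervention: Forcing = -2*CO2 + 5  [with CO2=3]  = -1; IceMelt = Forcing + 2  [with Forcing=-1]  = 1.
Change = 5 − 1 = 4.

4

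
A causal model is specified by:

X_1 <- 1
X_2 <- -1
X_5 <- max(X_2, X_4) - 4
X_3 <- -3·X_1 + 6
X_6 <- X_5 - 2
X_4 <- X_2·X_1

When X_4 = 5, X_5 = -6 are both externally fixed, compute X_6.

-8

The joint intervention fixes X_4 = 5, X_5 = -6, removing each variable's own equation.
X_6 = X_5 - 2  [with X_5=-6]  = -8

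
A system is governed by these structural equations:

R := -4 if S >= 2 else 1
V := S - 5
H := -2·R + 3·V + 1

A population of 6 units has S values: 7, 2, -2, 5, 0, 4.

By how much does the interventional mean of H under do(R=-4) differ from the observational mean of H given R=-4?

Under do(R=-4), R's equation is replaced by R=-4 for every unit. Per-unit H: 15, 0, -12, 9, -6, 6. Mean = 2.
Conditioning on R=-4 selects the 4 unit(s) with S ∈ {7, 2, 5, 4}. Their H values: 15, 0, 9, 6. Mean = 7.5.
Difference = 2 − 7.5 = -5.5.

-5.5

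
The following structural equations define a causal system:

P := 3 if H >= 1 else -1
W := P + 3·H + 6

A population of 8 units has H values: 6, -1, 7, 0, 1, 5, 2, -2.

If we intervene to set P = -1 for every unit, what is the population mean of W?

The intervention sets P=-1 in all 8 units regardless of H. Recomputing W per unit gives 23, 2, 26, 5, 8, 20, 11, -1; average 11.75.

11.75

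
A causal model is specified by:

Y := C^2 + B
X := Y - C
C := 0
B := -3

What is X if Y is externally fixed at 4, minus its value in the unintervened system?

The intervention breaks the incoming arrows to Y: Y := C^2 + B no longer applies, and Y = 4.
X = Y - C  [with Y=4, C=0]  = 4
Without intervention: Y = C^2 + B  [with C=0, B=-3]  = -3; X = Y - C  [with Y=-3, C=0]  = -3.
Change = 4 − (-3) = 7.

7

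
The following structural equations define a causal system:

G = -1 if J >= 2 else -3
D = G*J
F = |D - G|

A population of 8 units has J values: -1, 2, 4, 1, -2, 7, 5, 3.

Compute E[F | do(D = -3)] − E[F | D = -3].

do(D=-3) breaks D's dependence on J. With D=-3 fixed, F across the units is 0, 2, 2, 0, 0, 2, 2, 2, mean 1.25.
E[F|D=-3] averages over only the 2 units with D=-3 (J = 1, 3): F = 0, 2, mean 1.
Difference = 1.25 − 1 = 0.25.

0.25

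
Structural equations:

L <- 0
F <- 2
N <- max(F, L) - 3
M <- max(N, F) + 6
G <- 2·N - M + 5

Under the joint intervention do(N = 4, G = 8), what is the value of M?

10

The joint intervention fixes N = 4, G = 8, removing each variable's own equation.
M = max(N, F) + 6  [with N=4, F=2]  = 10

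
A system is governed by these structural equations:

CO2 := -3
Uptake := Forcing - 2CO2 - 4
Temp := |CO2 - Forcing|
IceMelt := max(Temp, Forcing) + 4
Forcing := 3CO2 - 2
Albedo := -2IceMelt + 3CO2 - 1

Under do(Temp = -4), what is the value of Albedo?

-10

do(Temp=-4) replaces the equation Temp := |CO2 - Forcing| with the constant Temp = -4.
Forcing = 3CO2 - 2  [with CO2=-3]  = -11
IceMelt = max(Temp, Forcing) + 4  [with Temp=-4, Forcing=-11]  = 0
Albedo = -2IceMelt + 3CO2 - 1  [with IceMelt=0, CO2=-3]  = -10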